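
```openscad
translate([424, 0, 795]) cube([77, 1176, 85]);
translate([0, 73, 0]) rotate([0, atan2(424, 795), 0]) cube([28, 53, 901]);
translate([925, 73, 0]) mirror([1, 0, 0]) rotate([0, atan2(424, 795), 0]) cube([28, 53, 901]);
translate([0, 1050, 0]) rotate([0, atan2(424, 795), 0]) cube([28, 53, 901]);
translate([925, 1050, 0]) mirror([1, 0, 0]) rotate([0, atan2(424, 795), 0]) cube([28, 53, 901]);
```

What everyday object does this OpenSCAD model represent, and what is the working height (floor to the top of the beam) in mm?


A sawhorse. The overall height is 880 mm.

A beam across two mirrored pairs of raked legs — a sawhorse. The beam's underside is at z = 795 (matching the legs' vertical rise in atan2(424, 795)) and the beam is 85 mm tall, so its top is at 795 + 85 = 880 mm. The raked legs top out at the beam's underside, so that is the highest point.


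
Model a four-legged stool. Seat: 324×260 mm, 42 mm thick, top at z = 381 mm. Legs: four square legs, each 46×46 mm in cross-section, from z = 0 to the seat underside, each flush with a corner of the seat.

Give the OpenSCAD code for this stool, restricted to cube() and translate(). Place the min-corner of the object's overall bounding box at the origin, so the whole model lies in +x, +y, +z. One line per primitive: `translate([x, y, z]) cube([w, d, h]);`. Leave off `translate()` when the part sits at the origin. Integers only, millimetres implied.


translate([0, 0, 339]) cube([324, 260, 42]);
cube([46, 46, 339]);
translate([278, 0, 0]) cube([46, 46, 339]);
translate([0, 214, 0]) cube([46, 46, 339]);
translate([278, 214, 0]) cube([46, 46, 339]);


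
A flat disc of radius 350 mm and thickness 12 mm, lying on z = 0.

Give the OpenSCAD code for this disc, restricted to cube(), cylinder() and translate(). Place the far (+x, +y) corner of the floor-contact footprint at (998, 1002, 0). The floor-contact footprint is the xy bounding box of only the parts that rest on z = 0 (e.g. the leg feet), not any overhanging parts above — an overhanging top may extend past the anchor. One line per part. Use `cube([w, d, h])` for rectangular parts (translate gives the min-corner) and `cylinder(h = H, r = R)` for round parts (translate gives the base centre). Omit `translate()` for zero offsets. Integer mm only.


translate([648, 652, 0]) cylinder(h = 12, r = 350);


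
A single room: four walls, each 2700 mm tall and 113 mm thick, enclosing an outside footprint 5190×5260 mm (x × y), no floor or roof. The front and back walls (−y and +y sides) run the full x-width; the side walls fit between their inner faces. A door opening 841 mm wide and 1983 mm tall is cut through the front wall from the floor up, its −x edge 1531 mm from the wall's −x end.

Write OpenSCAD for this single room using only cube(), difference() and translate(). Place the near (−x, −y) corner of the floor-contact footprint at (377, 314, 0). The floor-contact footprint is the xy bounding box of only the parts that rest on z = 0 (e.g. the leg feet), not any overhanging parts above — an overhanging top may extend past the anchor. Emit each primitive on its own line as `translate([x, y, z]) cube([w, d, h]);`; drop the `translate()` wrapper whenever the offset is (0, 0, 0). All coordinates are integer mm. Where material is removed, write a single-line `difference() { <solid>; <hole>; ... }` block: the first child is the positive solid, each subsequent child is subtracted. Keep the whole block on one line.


difference() { translate([377, 314, 0]) cube([5190, 113, 2700]); translate([1908, 314, 0]) cube([841, 113, 1983]); }
translate([377, 5461, 0]) cube([5190, 113, 2700]);
translate([377, 427, 0]) cube([113, 5034, 2700]);
translate([5454, 427, 0]) cube([113, 5034, 2700]);


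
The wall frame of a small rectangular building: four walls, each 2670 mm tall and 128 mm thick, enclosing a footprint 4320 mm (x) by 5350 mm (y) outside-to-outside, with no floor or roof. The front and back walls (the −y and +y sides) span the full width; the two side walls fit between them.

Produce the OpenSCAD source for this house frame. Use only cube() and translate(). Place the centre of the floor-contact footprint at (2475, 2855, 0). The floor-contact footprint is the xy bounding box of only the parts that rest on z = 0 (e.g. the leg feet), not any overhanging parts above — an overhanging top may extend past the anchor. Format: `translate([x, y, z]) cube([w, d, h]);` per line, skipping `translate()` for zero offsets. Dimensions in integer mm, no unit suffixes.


translate([315, 180, 0]) cube([4320, 128, 2670]);
translate([315, 5402, 0]) cube([4320, 128, 2670]);
translate([315, 308, 0]) cube([128, 5094, 2670]);
translate([4507, 308, 0]) cube([128, 5094, 2670]);


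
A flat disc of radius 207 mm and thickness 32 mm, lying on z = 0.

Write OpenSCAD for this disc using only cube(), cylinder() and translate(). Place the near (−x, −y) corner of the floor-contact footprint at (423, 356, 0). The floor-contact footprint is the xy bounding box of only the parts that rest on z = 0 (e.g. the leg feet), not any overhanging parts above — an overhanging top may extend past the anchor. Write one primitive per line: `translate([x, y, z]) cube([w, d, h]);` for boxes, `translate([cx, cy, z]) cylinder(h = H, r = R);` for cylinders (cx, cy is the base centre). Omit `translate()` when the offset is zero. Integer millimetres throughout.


translate([630, 563, 0]) cylinder(h = 32, r = 207);


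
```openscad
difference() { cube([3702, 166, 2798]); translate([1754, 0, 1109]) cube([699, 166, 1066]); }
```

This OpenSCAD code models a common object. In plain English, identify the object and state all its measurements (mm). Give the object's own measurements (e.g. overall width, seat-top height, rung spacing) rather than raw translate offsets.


A wall 3702 mm long (x), 166 mm thick (y), 2798 mm tall, with a rectangular window opening cut through it. The opening is 699 mm wide and 1066 mm tall; its sill is at z = 1109 mm and its near (−x) edge is 1754 mm from the wall's −x end. The opening passes through the full wall thickness.


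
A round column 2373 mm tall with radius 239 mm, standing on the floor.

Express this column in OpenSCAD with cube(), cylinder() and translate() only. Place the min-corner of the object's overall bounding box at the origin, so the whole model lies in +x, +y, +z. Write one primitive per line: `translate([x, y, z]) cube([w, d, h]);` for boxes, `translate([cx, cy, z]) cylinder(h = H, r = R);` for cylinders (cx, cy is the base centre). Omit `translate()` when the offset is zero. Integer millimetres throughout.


translate([239, 239, 0]) cylinder(h = 2373, r = 239);


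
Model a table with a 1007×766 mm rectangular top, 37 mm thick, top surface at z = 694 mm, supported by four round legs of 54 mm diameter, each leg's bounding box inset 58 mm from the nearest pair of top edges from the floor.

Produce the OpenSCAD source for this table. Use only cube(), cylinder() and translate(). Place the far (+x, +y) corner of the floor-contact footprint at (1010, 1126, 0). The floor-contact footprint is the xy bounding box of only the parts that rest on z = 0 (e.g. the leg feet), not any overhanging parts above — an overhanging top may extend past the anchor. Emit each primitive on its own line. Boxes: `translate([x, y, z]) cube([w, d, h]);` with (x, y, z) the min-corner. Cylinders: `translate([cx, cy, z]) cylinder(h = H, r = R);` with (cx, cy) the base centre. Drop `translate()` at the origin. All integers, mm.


translate([61, 418, 657]) cube([1007, 766, 37]);
translate([146, 503, 0]) cylinder(h = 657, r = 27);
translate([983, 503, 0]) cylinder(h = 657, r = 27);
translate([146, 1099, 0]) cylinder(h = 657, r = 27);
translate([983, 1099, 0]) cylinder(h = 657, r = 27);


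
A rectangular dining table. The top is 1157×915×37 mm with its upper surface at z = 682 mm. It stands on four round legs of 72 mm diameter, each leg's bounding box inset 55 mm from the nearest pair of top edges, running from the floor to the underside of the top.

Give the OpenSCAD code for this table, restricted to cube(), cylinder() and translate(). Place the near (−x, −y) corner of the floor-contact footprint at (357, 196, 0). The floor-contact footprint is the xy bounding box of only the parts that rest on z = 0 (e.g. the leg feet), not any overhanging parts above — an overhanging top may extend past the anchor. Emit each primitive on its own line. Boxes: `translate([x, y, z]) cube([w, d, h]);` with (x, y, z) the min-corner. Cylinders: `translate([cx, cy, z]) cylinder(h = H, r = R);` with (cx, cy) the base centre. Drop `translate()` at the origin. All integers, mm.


translate([302, 141, 645]) cube([1157, 915, 37]);
translate([393, 232, 0]) cylinder(h = 645, r = 36);
translate([1368, 232, 0]) cylinder(h = 645, r = 36);
translate([393, 965, 0]) cylinder(h = 645, r = 36);
translate([1368, 965, 0]) cylinder(h = 645, r = 36);


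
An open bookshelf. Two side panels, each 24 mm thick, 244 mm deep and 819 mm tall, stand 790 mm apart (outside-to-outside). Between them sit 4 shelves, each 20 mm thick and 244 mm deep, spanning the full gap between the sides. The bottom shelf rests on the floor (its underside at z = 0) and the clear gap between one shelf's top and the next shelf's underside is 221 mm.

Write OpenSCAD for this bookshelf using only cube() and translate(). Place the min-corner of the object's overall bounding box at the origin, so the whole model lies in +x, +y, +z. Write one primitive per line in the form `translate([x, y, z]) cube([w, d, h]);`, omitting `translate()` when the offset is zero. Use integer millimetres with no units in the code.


cube([24, 244, 819]);
translate([766, 0, 0]) cube([24, 244, 819]);
translate([24, 0, 0]) cube([742, 244, 20]);
translate([24, 0, 241]) cube([742, 244, 20]);
translate([24, 0, 482]) cube([742, 244, 20]);
translate([24, 0, 723]) cube([742, 244, 20]);


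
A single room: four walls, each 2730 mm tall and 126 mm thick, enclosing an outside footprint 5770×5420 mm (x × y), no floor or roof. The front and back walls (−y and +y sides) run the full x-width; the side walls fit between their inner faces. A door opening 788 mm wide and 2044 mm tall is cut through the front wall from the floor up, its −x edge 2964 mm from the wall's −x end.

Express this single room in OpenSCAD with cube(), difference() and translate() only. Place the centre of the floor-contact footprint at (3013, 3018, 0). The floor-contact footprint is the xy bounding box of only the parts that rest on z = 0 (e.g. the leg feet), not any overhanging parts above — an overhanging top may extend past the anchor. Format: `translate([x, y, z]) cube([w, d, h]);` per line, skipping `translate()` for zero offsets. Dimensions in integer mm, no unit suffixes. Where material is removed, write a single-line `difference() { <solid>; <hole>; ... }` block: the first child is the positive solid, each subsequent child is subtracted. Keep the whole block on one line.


difference() { translate([128, 308, 0]) cube([5770, 126, 2730]); translate([3092, 308, 0]) cube([788, 126, 2044]); }
translate([128, 5602, 0]) cube([5770, 126, 2730]);
translate([128, 434, 0]) cube([126, 5168, 2730]);
translate([5772, 434, 0]) cube([126, 5168, 2730]);


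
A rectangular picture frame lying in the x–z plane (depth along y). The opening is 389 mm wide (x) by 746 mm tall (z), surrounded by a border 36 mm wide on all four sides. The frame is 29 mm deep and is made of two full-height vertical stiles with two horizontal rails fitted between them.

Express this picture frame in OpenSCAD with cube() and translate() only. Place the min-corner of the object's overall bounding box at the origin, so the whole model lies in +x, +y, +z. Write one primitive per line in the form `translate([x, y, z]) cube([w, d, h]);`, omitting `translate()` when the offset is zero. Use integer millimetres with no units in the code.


cube([36, 29, 818]);
translate([425, 0, 0]) cube([36, 29, 818]);
translate([36, 0, 0]) cube([389, 29, 36]);
translate([36, 0, 782]) cube([389, 29, 36]);


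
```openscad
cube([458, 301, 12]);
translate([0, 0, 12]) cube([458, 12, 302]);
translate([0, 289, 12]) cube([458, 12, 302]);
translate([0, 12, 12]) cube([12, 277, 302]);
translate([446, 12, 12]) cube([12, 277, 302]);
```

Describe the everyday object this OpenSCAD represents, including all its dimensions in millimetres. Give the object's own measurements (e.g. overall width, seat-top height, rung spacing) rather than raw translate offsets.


An open-topped rectangular box: outside dimensions 458×301×314 mm, with a uniform wall and base thickness of 12 mm. The base is a full 458×301 slab on the floor; four walls sit on top of the base. The front and back walls (the −y and +y sides) span the full width; the two side walls fit between them.


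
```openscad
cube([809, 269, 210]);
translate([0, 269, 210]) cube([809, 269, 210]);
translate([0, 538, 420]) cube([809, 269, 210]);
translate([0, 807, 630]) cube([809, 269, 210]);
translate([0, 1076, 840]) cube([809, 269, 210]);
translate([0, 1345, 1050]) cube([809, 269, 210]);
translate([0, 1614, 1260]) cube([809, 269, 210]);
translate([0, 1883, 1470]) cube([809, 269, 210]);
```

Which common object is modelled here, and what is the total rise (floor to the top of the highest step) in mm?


A staircase. The total rise is 1680 mm.

8 identical blocks, each offset up and back from the previous — a staircase. Each step is 210 mm tall and there are 8 of them, so the total rise is 8 × 210 = 1680 mm.


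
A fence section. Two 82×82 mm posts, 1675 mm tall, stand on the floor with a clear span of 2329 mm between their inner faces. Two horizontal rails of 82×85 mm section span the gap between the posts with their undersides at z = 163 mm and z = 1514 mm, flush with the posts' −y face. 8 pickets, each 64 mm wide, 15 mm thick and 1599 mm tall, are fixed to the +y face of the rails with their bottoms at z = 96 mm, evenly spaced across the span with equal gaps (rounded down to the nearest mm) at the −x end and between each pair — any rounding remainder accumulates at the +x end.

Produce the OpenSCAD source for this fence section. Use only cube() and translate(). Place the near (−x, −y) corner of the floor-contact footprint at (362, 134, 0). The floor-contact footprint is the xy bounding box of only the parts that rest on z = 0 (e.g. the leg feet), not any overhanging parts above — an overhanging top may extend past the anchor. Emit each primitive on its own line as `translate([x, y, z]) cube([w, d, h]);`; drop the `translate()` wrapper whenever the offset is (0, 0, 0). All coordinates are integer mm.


translate([362, 134, 0]) cube([82, 82, 1675]);
translate([2773, 134, 0]) cube([82, 82, 1675]);
translate([444, 134, 163]) cube([2329, 82, 85]);
translate([444, 134, 1514]) cube([2329, 82, 85]);
translate([645, 216, 96]) cube([64, 15, 1599]);
translate([910, 216, 96]) cube([64, 15, 1599]);
translate([1175, 216, 96]) cube([64, 15, 1599]);
translate([1440, 216, 96]) cube([64, 15, 1599]);
translate([1705, 216, 96]) cube([64, 15, 1599]);
translate([1970, 216, 96]) cube([64, 15, 1599]);
translate([2235, 216, 96]) cube([64, 15, 1599]);
translate([2500, 216, 96]) cube([64, 15, 1599]);


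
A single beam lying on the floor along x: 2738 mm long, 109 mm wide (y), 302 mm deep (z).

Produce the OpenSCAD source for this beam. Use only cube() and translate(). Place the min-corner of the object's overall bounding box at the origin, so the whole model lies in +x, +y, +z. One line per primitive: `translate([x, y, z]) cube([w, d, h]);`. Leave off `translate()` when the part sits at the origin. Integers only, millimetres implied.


cube([2738, 109, 302]);


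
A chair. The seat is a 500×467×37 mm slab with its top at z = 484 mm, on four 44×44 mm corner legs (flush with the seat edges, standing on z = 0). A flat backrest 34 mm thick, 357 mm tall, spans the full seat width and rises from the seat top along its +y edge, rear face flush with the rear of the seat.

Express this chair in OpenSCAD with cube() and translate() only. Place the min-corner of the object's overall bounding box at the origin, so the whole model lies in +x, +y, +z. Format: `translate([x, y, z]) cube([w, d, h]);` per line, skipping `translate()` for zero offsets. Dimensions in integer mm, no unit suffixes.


translate([0, 0, 447]) cube([500, 467, 37]);
cube([44, 44, 447]);
translate([456, 0, 0]) cube([44, 44, 447]);
translate([0, 423, 0]) cube([44, 44, 447]);
translate([456, 423, 0]) cube([44, 44, 447]);
translate([0, 433, 484]) cube([500, 34, 357]);


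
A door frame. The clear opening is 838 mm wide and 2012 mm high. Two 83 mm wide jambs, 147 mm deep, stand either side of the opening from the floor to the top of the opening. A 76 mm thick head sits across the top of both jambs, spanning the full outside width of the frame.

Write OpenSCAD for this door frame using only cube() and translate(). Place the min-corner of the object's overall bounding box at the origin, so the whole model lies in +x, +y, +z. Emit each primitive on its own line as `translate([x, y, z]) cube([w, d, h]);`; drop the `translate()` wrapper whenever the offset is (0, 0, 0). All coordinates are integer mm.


cube([83, 147, 2012]);
translate([921, 0, 0]) cube([83, 147, 2012]);
translate([0, 0, 2012]) cube([1004, 147, 76]);


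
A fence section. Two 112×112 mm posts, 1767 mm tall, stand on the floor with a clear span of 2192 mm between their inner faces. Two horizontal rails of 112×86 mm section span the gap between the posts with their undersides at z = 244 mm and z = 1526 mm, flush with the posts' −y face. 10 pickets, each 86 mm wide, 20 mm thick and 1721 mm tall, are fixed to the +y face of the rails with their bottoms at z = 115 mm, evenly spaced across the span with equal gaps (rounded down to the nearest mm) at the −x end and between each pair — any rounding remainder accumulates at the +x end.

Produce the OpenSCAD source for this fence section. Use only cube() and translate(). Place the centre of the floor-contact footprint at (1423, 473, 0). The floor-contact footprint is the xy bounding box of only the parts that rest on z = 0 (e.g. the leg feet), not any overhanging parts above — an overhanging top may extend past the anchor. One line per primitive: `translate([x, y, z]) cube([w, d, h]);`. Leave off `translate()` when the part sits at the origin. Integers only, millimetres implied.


translate([215, 417, 0]) cube([112, 112, 1767]);
translate([2519, 417, 0]) cube([112, 112, 1767]);
translate([327, 417, 244]) cube([2192, 112, 86]);
translate([327, 417, 1526]) cube([2192, 112, 86]);
translate([448, 529, 115]) cube([86, 20, 1721]);
translate([655, 529, 115]) cube([86, 20, 1721]);
translate([862, 529, 115]) cube([86, 20, 1721]);
translate([1069, 529, 115]) cube([86, 20, 1721]);
translate([1276, 529, 115]) cube([86, 20, 1721]);
translate([1483, 529, 115]) cube([86, 20, 1721]);
translate([1690, 529, 115]) cube([86, 20, 1721]);
translate([1897, 529, 115]) cube([86, 20, 1721]);
translate([2104, 529, 115]) cube([86, 20, 1721]);
translate([2311, 529, 115]) cube([86, 20, 1721]);


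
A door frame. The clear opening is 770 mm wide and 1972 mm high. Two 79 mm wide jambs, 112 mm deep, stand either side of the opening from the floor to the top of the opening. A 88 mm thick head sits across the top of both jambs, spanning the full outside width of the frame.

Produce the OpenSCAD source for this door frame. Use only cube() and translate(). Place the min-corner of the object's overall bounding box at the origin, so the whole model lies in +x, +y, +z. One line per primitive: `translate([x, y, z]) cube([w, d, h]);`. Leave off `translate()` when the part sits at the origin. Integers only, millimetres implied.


cube([79, 112, 1972]);
translate([849, 0, 0]) cube([79, 112, 1972]);
translate([0, 0, 1972]) cube([928, 112, 88]);


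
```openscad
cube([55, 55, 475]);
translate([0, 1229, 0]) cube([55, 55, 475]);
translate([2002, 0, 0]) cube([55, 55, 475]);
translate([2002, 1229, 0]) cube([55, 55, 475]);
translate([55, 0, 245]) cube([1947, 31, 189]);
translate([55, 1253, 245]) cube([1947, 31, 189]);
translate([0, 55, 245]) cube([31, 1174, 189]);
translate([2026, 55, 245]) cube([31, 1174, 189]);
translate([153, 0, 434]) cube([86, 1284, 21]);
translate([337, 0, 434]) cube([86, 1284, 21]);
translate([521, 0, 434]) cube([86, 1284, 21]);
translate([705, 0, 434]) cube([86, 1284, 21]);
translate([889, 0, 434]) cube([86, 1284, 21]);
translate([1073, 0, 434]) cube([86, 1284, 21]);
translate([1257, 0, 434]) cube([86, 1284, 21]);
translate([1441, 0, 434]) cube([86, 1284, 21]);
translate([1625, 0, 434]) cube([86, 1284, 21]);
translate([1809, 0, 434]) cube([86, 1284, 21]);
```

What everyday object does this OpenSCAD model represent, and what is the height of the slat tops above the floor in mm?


A bed frame. The slat-top height is 455 mm.

Four posts, four rails, and a row of slats — a bed frame. Slats sit on the rails at z = 245 + 189 = 434; with slat thickness 21, the top is 455 mm.


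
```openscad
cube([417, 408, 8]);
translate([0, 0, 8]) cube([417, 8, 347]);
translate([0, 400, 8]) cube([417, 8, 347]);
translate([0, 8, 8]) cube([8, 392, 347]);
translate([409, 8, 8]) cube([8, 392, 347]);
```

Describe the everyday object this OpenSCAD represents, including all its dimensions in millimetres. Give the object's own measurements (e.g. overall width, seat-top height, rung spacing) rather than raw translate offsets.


An open-topped rectangular box: outside dimensions 417×408×355 mm, with a uniform wall and base thickness of 8 mm. The base is a full 417×408 slab on the floor; four walls sit on top of the base. The front and back walls (the −y and +y sides) span the full width; the two side walls fit between them.


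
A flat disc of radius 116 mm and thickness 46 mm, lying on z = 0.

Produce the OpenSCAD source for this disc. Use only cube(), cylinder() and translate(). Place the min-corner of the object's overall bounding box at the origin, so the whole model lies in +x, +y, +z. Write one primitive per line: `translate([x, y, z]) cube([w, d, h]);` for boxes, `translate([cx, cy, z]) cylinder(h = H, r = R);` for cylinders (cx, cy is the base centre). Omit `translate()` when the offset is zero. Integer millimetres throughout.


translate([116, 116, 0]) cylinder(h = 46, r = 116);


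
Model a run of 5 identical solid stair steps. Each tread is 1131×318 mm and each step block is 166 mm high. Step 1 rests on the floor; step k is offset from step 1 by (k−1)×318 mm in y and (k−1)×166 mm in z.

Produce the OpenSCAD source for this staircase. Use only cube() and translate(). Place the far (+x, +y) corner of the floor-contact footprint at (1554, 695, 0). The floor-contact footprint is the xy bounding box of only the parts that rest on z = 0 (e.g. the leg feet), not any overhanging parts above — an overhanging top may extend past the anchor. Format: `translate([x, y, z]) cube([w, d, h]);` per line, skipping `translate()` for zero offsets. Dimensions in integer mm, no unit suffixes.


translate([423, 377, 0]) cube([1131, 318, 166]);
translate([423, 695, 166]) cube([1131, 318, 166]);
translate([423, 1013, 332]) cube([1131, 318, 166]);
translate([423, 1331, 498]) cube([1131, 318, 166]);
translate([423, 1649, 664]) cube([1131, 318, 166]);


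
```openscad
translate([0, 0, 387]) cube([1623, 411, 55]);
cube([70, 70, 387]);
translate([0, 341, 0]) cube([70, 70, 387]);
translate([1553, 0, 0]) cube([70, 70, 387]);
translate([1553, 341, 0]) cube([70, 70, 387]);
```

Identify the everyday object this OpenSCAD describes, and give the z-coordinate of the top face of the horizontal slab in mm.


A bench. The seat-top height is 442 mm.

A long slab on four corner posts — a bench. The slab sits at z = 387 with thickness 55, so the top is 387 + 55 = 442 mm.


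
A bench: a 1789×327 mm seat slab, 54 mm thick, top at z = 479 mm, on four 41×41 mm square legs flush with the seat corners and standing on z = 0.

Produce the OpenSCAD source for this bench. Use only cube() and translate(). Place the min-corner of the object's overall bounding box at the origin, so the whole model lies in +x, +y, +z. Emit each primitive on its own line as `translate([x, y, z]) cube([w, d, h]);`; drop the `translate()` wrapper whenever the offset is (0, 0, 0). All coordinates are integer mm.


translate([0, 0, 425]) cube([1789, 327, 54]);
cube([41, 41, 425]);
translate([0, 286, 0]) cube([41, 41, 425]);
translate([1748, 0, 0]) cube([41, 41, 425]);
translate([1748, 286, 0]) cube([41, 41, 425]);


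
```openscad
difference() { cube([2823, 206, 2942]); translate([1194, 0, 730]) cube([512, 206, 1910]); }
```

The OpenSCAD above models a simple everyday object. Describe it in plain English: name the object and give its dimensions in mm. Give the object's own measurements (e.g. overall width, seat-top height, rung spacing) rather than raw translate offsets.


A wall 2823 mm long (x), 206 mm thick (y), 2942 mm tall, with a rectangular window opening cut through it. The opening is 512 mm wide and 1910 mm tall; its sill is at z = 730 mm and its near (−x) edge is 1194 mm from the wall's −x end. The opening passes through the full wall thickness.


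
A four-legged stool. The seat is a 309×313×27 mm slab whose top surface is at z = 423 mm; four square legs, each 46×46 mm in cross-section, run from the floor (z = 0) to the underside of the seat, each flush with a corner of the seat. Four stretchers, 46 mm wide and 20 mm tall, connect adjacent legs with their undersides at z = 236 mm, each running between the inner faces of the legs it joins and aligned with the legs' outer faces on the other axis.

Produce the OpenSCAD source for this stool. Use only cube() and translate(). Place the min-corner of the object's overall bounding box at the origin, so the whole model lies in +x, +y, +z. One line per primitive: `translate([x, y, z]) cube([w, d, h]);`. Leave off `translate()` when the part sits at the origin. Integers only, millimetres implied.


translate([0, 0, 396]) cube([309, 313, 27]);
cube([46, 46, 396]);
translate([263, 0, 0]) cube([46, 46, 396]);
translate([0, 267, 0]) cube([46, 46, 396]);
translate([263, 267, 0]) cube([46, 46, 396]);
translate([46, 0, 236]) cube([217, 46, 20]);
translate([46, 267, 236]) cube([217, 46, 20]);
translate([0, 46, 236]) cube([46, 221, 20]);
translate([263, 46, 236]) cube([46, 221, 20]);


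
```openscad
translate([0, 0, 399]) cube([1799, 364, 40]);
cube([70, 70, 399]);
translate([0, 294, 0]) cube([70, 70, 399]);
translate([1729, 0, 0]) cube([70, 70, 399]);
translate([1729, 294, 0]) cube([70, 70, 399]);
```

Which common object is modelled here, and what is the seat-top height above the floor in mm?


A bench. The seat-top height is 439 mm.

A long slab on four corner posts — a bench. The slab sits at z = 399 with thickness 40, so the top is 399 + 40 = 439 mm.


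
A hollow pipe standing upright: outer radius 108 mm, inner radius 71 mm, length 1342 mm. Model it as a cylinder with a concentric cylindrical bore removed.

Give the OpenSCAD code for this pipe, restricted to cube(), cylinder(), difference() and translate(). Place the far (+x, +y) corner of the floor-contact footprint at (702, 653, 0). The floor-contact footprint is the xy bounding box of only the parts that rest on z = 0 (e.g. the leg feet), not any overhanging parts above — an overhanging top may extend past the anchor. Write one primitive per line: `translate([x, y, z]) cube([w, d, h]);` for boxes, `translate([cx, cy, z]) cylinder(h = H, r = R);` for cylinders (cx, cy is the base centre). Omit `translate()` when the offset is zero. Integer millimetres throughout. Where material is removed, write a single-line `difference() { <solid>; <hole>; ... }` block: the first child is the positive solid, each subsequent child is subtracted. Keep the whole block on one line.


difference() { translate([594, 545, 0]) cylinder(h = 1342, r = 108); translate([594, 545, 0]) cylinder(h = 1342, r = 71); }


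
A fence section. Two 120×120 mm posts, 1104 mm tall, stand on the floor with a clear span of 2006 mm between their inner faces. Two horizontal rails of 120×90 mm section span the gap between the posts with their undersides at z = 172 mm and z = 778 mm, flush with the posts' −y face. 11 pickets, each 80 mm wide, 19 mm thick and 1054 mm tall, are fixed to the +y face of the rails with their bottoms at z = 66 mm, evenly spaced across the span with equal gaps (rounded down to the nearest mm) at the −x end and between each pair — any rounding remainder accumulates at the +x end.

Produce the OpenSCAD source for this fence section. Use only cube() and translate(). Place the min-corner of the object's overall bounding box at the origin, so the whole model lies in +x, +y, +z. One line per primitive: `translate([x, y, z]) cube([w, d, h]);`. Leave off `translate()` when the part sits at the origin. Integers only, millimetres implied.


cube([120, 120, 1104]);
translate([2126, 0, 0]) cube([120, 120, 1104]);
translate([120, 0, 172]) cube([2006, 120, 90]);
translate([120, 0, 778]) cube([2006, 120, 90]);
translate([213, 120, 66]) cube([80, 19, 1054]);
translate([386, 120, 66]) cube([80, 19, 1054]);
translate([559, 120, 66]) cube([80, 19, 1054]);
translate([732, 120, 66]) cube([80, 19, 1054]);
translate([905, 120, 66]) cube([80, 19, 1054]);
translate([1078, 120, 66]) cube([80, 19, 1054]);
translate([1251, 120, 66]) cube([80, 19, 1054]);
translate([1424, 120, 66]) cube([80, 19, 1054]);
translate([1597, 120, 66]) cube([80, 19, 1054]);
translate([1770, 120, 66]) cube([80, 19, 1054]);
translate([1943, 120, 66]) cube([80, 19, 1054]);


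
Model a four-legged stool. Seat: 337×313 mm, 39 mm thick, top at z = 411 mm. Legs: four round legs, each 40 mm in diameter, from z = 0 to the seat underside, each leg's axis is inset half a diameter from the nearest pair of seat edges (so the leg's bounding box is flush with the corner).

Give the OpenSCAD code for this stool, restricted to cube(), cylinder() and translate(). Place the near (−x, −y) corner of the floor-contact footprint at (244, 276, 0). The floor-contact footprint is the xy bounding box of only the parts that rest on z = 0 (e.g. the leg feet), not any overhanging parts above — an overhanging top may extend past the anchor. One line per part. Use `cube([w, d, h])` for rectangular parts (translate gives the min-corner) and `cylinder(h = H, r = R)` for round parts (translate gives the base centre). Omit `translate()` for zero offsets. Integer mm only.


// leg_h = 411 - 39 = 372
translate([244, 276, 372]) cube([337, 313, 39]);
translate([264, 296, 0]) cylinder(h = 372, r = 20);
translate([561, 296, 0]) cylinder(h = 372, r = 20);
translate([264, 569, 0]) cylinder(h = 372, r = 20);
translate([561, 569, 0]) cylinder(h = 372, r = 20);


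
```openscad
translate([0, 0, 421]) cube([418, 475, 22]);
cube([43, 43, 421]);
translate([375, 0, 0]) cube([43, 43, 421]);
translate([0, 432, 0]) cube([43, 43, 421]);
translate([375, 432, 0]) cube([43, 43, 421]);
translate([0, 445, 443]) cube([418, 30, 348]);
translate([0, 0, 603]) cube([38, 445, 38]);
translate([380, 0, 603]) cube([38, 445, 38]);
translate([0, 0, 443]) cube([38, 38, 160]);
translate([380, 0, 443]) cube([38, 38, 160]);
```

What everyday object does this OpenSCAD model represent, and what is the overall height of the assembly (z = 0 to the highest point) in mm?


A chair. The overall height is 791 mm.

A slab on four corner posts with a tall panel at the back — a chair. The seat slab sits at z = 421 with thickness 22, and the 348 mm backrest starts at the seat top, so the overall height is 421 + 22 + 348 = 791 mm.


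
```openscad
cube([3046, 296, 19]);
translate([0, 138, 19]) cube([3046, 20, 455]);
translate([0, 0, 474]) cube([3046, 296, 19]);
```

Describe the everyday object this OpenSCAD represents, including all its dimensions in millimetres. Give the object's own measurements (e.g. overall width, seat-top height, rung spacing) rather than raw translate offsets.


An I-beam lying along x, 3046 mm long. Overall section height 493 mm. Two flanges 296 mm wide (y) and 19 mm thick, one on the floor and one at the top; a web 20 mm thick runs between them, centred on the flange width.


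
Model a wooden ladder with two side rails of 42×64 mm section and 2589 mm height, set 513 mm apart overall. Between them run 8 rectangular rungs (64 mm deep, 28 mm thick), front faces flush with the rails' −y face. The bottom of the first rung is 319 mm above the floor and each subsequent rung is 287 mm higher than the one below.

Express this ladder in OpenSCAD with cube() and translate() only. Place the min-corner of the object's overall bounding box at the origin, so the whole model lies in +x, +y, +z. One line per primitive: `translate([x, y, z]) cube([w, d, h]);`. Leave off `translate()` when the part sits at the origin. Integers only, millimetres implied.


cube([42, 64, 2589]);
translate([471, 0, 0]) cube([42, 64, 2589]);
translate([42, 0, 319]) cube([429, 64, 28]);
translate([42, 0, 606]) cube([429, 64, 28]);
translate([42, 0, 893]) cube([429, 64, 28]);
translate([42, 0, 1180]) cube([429, 64, 28]);
translate([42, 0, 1467]) cube([429, 64, 28]);
translate([42, 0, 1754]) cube([429, 64, 28]);
translate([42, 0, 2041]) cube([429, 64, 28]);
translate([42, 0, 2328]) cube([429, 64, 28]);


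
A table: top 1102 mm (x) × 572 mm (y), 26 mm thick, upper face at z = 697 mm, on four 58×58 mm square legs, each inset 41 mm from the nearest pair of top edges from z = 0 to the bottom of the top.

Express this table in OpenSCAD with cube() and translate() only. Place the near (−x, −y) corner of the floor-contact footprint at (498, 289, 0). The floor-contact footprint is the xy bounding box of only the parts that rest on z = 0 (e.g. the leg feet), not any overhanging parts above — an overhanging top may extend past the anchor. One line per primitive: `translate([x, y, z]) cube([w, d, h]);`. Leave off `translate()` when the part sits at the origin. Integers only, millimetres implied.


// leg_h = 697 - 26 = 671
translate([457, 248, 671]) cube([1102, 572, 26]);
translate([498, 289, 0]) cube([58, 58, 671]);
translate([1460, 289, 0]) cube([58, 58, 671]);
translate([498, 721, 0]) cube([58, 58, 671]);
translate([1460, 721, 0]) cube([58, 58, 671]);


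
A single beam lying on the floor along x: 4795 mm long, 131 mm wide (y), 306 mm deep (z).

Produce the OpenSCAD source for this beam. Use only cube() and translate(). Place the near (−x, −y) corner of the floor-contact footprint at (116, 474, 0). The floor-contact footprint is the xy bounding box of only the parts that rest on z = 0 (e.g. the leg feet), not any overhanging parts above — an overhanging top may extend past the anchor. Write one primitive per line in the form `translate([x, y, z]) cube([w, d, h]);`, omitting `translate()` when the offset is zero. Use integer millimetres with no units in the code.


translate([116, 474, 0]) cube([4795, 131, 306]);


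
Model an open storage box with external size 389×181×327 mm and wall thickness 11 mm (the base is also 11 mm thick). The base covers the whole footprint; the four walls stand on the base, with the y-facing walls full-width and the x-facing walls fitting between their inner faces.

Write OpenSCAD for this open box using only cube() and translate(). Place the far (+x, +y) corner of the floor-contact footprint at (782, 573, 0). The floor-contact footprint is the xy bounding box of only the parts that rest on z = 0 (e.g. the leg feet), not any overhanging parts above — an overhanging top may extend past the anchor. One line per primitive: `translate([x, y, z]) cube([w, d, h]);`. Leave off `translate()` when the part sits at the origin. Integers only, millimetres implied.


translate([393, 392, 0]) cube([389, 181, 11]);
translate([393, 392, 11]) cube([389, 11, 316]);
translate([393, 562, 11]) cube([389, 11, 316]);
translate([393, 403, 11]) cube([11, 159, 316]);
translate([771, 403, 11]) cube([11, 159, 316]);


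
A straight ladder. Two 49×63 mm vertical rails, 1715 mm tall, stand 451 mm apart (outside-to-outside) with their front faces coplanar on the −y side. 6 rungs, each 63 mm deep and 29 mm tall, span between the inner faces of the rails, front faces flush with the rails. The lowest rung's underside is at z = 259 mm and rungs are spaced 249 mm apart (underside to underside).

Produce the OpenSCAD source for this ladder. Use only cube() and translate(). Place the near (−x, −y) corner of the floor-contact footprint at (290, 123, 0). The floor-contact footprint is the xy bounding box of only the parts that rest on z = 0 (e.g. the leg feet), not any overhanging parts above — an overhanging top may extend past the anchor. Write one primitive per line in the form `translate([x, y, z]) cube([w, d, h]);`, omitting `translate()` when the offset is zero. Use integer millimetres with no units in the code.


// rung span = 451 - 2*49 = 353
// rung[k] z = 259 + k*249
translate([290, 123, 0]) cube([49, 63, 1715]);
translate([692, 123, 0]) cube([49, 63, 1715]);
translate([339, 123, 259]) cube([353, 63, 29]);
translate([339, 123, 508]) cube([353, 63, 29]);
translate([339, 123, 757]) cube([353, 63, 29]);
translate([339, 123, 1006]) cube([353, 63, 29]);
translate([339, 123, 1255]) cube([353, 63, 29]);
translate([339, 123, 1504]) cube([353, 63, 29]);


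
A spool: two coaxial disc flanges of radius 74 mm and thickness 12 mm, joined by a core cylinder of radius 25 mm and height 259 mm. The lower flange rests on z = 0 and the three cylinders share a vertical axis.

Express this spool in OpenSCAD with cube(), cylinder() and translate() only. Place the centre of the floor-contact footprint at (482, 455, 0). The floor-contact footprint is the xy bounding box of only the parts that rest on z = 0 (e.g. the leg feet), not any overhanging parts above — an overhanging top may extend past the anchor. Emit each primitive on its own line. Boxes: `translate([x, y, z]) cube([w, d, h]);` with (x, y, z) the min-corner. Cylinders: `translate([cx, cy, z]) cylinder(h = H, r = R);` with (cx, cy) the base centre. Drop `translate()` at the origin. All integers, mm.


translate([482, 455, 0]) cylinder(h = 12, r = 74);
translate([482, 455, 12]) cylinder(h = 259, r = 25);
translate([482, 455, 271]) cylinder(h = 12, r = 74);


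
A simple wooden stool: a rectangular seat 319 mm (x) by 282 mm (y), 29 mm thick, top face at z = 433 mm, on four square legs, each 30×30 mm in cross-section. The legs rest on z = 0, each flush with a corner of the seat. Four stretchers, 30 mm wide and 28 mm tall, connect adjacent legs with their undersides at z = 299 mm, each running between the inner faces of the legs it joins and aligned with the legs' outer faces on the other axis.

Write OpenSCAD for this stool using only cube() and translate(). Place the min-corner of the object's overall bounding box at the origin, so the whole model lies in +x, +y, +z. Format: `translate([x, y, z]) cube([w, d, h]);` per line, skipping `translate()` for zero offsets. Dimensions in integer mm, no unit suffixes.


translate([0, 0, 404]) cube([319, 282, 29]);
cube([30, 30, 404]);
translate([289, 0, 0]) cube([30, 30, 404]);
translate([0, 252, 0]) cube([30, 30, 404]);
translate([289, 252, 0]) cube([30, 30, 404]);
translate([30, 0, 299]) cube([259, 30, 28]);
translate([30, 252, 299]) cube([259, 30, 28]);
translate([0, 30, 299]) cube([30, 222, 28]);
translate([289, 30, 299]) cube([30, 222, 28]);


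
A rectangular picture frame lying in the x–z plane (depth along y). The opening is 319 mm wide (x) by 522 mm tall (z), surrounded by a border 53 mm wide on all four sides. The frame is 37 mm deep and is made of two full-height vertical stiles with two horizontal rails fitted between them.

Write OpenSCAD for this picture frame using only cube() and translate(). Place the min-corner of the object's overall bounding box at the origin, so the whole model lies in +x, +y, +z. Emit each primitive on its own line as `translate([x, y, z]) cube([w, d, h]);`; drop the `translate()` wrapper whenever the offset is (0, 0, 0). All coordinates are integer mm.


cube([53, 37, 628]);
translate([372, 0, 0]) cube([53, 37, 628]);
translate([53, 0, 0]) cube([319, 37, 53]);
translate([53, 0, 575]) cube([319, 37, 53]);
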